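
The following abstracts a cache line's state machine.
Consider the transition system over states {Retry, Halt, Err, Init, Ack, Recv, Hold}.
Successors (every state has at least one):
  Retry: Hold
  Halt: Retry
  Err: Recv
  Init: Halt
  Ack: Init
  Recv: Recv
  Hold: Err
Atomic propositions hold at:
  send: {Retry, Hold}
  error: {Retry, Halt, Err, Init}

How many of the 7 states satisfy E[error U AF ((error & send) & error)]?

4

Sat(error & send) = {Retry}
Sat((error & send) & error) = {Retry}
AF ((error & send) & error): least fixpoint, start Z0 = {Retry}, add states with every successor in Z. Z1 = {Retry, Halt}; Z2 = {Retry, Halt, Init}; Z3 = {Retry, Halt, Init, Ack}; fixed.
Sat(AF ((error & send) & error)) = {Retry, Halt, Init, Ack}
E[error U AF ((error & send) & error)]: least fixpoint, start Z0 = Sat(AF ((error & send) & error)) = {Retry, Halt, Init, Ack}, add states in Sat(error) with some successor in Z. Already a fixed point.
Sat(E[error U AF ((error & send) & error)]) = {Retry, Halt, Init, Ack}
|Sat(E[error U AF ((error & send) & error)])| = |{Retry, Halt, Init, Ack}| = 4.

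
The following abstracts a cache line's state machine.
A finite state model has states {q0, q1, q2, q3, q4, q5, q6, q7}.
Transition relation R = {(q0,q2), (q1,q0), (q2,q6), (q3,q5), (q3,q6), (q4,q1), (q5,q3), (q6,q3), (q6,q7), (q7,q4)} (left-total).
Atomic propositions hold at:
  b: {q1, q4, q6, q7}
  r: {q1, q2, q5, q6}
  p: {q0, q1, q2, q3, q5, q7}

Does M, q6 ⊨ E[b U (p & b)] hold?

Yes

Sat(p & b) = {q1, q7}
E[b U (p & b)]: least fixpoint, start Z0 = Sat((p & b)) = {q1, q7}, add states in Sat(b) with some successor in Z. Z1 = {q1, q4, q6, q7}; fixed.
Sat(E[b U (p & b)]) = {q1, q4, q6, q7}
q6 ∈ Sat(E[b U (p & b)]) = {q1, q4, q6, q7}, so the formula holds at q6.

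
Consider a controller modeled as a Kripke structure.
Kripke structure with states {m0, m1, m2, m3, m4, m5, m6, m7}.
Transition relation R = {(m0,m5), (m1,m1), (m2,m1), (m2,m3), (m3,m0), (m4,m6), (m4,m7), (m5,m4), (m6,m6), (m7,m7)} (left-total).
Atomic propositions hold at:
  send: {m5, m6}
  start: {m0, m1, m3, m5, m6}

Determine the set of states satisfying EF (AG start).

{m0, m1, m2, m3, m4, m5, m6}

AG start: greatest fixpoint, start Z0 = {m0, m1, m3, m5, m6}, keep only states in Sat with every successor in Z. Z1 = {m0, m1, m3, m6}; Z2 = {m1, m3, m6}; Z3 = {m1, m6}; fixed.
Sat(AG start) = {m1, m6}
EF (AG start): least fixpoint, start Z0 = {m1, m6}, add states with some successor in Z. Z1 = {m1, m2, m4, m6}; Z2 = {m1, m2, m4, m5, m6}; Z3 = {m0, m1, m2, m4, m5, m6}; Z4 = {m0, m1, m2, m3, m4, m5, m6}; fixed.
Sat(EF (AG start)) = {m0, m1, m2, m3, m4, m5, m6}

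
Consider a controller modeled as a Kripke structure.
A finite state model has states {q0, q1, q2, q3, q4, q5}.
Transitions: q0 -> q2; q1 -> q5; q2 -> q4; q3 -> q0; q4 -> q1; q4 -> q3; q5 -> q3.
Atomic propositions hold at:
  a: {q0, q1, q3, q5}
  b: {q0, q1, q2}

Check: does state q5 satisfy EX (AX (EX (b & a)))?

No

Sat(b & a) = {q0, q1}
Sat(EX (b & a)) = {s : some successor in {q0, q1}} = {q3, q4}
Sat(AX (EX (b & a))) = {s : every successor in {q3, q4}} = {q2, q5}
Sat(EX (AX (EX (b & a)))) = {s : some successor in {q2, q5}} = {q0, q1}
q5 ∉ Sat(EX (AX (EX (b & a)))) = {q0, q1}, so the formula does not hold at q5.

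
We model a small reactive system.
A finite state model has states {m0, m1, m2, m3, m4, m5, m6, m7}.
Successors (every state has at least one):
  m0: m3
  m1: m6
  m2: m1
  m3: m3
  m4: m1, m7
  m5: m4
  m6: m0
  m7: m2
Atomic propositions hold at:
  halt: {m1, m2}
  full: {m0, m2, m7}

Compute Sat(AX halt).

Sat(AX halt) = {s : every successor in {m1, m2}} = {m2, m7}

{m2, m7}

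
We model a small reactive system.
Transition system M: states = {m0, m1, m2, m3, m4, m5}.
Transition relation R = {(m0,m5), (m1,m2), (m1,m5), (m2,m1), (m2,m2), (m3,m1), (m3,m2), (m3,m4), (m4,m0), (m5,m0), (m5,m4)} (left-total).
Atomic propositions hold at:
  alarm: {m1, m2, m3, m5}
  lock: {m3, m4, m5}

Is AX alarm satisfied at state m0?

Sat(AX alarm) = {s : every successor in {m1, m2, m3, m5}} = {m0, m1, m2}
m0 ∈ Sat(AX alarm) = {m0, m1, m2}, so the formula holds at m0.

Yes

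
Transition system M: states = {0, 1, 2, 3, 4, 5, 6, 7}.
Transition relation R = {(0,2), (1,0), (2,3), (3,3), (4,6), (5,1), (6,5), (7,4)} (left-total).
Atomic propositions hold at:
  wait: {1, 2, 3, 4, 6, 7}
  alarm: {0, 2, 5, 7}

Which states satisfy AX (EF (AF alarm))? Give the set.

{0, 1, 4, 5, 6, 7}

AF alarm: least fixpoint, start Z0 = {0, 2, 5, 7}, add states with every successor in Z. Z1 = {0, 1, 2, 5, 6, 7}; Z2 = {0, 1, 2, 4, 5, 6, 7}; fixed.
Sat(AF alarm) = {0, 1, 2, 4, 5, 6, 7}
EF (AF alarm): least fixpoint, start Z0 = {0, 1, 2, 4, 5, 6, 7}, add states with some successor in Z. Already a fixed point.
Sat(EF (AF alarm)) = {0, 1, 2, 4, 5, 6, 7}
Sat(AX (EF (AF alarm))) = {s : every successor in {0, 1, 2, 4, 5, 6, 7}} = {0, 1, 4, 5, 6, 7}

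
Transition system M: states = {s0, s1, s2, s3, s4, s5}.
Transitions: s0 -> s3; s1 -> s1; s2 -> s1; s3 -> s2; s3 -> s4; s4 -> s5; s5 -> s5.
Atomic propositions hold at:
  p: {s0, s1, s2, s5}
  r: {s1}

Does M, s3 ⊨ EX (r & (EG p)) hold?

EG p: greatest fixpoint, start Z0 = {s0, s1, s2, s5}, keep only states in Sat with some successor in Z. Z1 = {s1, s2, s5}; fixed.
Sat(EG p) = {s1, s2, s5}
Sat(r & (EG p)) = {s1}
Sat(EX (r & (EG p))) = {s : some successor in {s1}} = {s1, s2}
s3 ∉ Sat(EX (r & (EG p))) = {s1, s2}, so the formula does not hold at s3.

No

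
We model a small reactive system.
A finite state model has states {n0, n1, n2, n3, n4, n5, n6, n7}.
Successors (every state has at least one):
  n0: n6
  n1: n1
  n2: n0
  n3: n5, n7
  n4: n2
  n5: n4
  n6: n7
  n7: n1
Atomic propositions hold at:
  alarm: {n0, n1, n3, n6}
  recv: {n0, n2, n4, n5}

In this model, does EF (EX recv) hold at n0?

No

Sat(EX recv) = {s : some successor in {n0, n2, n4, n5}} = {n2, n3, n4, n5}
EF (EX recv): least fixpoint, start Z0 = {n2, n3, n4, n5}, add states with some successor in Z. Already a fixed point.
Sat(EF (EX recv)) = {n2, n3, n4, n5}
n0 ∉ Sat(EF (EX recv)) = {n2, n3, n4, n5}, so the formula does not hold at n0.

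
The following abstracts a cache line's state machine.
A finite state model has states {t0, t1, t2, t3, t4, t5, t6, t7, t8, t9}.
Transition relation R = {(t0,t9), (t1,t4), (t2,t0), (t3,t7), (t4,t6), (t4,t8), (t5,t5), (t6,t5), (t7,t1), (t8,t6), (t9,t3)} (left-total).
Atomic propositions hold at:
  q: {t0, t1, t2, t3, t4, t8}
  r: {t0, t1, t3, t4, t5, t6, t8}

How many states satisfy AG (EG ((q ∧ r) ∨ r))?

Sat(q ∧ r) = {t0, t1, t3, t4, t8}
Sat((q ∧ r) ∨ r) = {t0, t1, t3, t4, t5, t6, t8}
EG ((q ∧ r) ∨ r): greatest fixpoint, start Z0 = {t0, t1, t3, t4, t5, t6, t8}, keep only states in Sat with some successor in Z. Z1 = {t1, t4, t5, t6, t8}; fixed.
Sat(EG ((q ∧ r) ∨ r)) = {t1, t4, t5, t6, t8}
AG (EG ((q ∧ r) ∨ r)): greatest fixpoint, start Z0 = {t1, t4, t5, t6, t8}, keep only states in Sat with every successor in Z. Already a fixed point.
Sat(AG (EG ((q ∧ r) ∨ r))) = {t1, t4, t5, t6, t8}
|Sat(AG (EG ((q ∧ r) ∨ r)))| = |{t1, t4, t5, t6, t8}| = 5.

5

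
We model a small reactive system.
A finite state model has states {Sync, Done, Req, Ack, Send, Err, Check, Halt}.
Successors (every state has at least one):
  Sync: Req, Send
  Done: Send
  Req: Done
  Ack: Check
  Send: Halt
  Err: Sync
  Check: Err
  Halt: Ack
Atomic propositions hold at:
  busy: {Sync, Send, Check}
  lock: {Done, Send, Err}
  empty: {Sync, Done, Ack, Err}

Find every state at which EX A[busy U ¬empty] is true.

{Sync, Done, Ack, Send, Err}

Sat(¬empty) = {Req, Send, Check, Halt}
A[busy U ¬empty]: least fixpoint, start Z0 = Sat(¬empty) = {Req, Send, Check, Halt}, add states in Sat(busy) with every successor in Z. Z1 = {Sync, Req, Send, Check, Halt}; fixed.
Sat(A[busy U ¬empty]) = {Sync, Req, Send, Check, Halt}
Sat(EX A[busy U ¬empty]) = {s : some successor in {Sync, Req, Send, Check, Halt}} = {Sync, Done, Ack, Send, Err}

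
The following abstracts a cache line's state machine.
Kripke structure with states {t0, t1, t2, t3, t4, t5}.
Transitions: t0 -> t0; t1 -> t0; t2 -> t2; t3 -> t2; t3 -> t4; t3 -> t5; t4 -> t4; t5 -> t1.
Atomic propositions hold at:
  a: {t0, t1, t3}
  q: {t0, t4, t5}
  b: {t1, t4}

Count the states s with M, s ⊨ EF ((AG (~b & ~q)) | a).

5

Sat(~b) = {t0, t2, t3, t5}
Sat(~q) = {t1, t2, t3}
Sat(~b & ~q) = {t2, t3}
AG (~b & ~q): greatest fixpoint, start Z0 = {t2, t3}, keep only states in Sat with every successor in Z. Z1 = {t2}; fixed.
Sat(AG (~b & ~q)) = {t2}
Sat((AG (~b & ~q)) | a) = {t0, t1, t2, t3}
EF ((AG (~b & ~q)) | a): least fixpoint, start Z0 = {t0, t1, t2, t3}, add states with some successor in Z. Z1 = {t0, t1, t2, t3, t5}; fixed.
Sat(EF ((AG (~b & ~q)) | a)) = {t0, t1, t2, t3, t5}
|Sat(EF ((AG (~b & ~q)) | a))| = |{t0, t1, t2, t3, t5}| = 5.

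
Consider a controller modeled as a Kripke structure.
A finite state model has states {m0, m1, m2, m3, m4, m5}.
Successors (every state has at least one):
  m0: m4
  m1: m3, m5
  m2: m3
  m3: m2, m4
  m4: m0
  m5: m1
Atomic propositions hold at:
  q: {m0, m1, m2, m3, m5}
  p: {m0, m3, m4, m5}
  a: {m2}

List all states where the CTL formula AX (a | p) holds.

Sat(a | p) = {m0, m2, m3, m4, m5}
Sat(AX (a | p)) = {s : every successor in {m0, m2, m3, m4, m5}} = {m0, m1, m2, m3, m4}

{m0, m1, m2, m3, m4}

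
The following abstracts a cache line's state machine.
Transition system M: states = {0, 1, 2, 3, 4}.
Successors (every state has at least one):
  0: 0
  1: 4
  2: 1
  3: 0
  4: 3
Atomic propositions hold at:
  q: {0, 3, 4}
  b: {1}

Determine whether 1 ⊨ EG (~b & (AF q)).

Sat(~b) = {0, 2, 3, 4}
AF q: least fixpoint, start Z0 = {0, 3, 4}, add states with every successor in Z. Z1 = {0, 1, 3, 4}; Z2 = {0, 1, 2, 3, 4}; fixed.
Sat(AF q) = {0, 1, 2, 3, 4}
Sat(~b & (AF q)) = {0, 2, 3, 4}
EG (~b & (AF q)): greatest fixpoint, start Z0 = {0, 2, 3, 4}, keep only states in Sat with some successor in Z. Z1 = {0, 3, 4}; fixed.
Sat(EG (~b & (AF q))) = {0, 3, 4}
1 ∉ Sat(EG (~b & (AF q))) = {0, 3, 4}, so the formula does not hold at 1.

No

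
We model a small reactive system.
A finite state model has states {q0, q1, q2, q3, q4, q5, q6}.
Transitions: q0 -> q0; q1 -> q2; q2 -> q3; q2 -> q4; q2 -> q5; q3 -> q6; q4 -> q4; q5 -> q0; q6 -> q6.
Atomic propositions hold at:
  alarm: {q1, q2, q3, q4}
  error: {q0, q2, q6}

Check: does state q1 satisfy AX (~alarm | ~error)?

No

Sat(~alarm) = {q0, q5, q6}
Sat(~error) = {q1, q3, q4, q5}
Sat(~alarm | ~error) = {q0, q1, q3, q4, q5, q6}
Sat(AX (~alarm | ~error)) = {s : every successor in {q0, q1, q3, q4, q5, q6}} = {q0, q2, q3, q4, q5, q6}
q1 ∉ Sat(AX (~alarm | ~error)) = {q0, q2, q3, q4, q5, q6}, so the formula does not hold at q1.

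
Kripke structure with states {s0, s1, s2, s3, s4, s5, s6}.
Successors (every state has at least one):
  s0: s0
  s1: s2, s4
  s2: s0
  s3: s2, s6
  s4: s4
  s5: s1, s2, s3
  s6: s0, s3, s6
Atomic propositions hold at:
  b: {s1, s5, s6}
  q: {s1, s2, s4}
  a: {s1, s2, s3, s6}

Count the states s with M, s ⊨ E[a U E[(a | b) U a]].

5

Sat(a | b) = {s1, s2, s3, s5, s6}
E[(a | b) U a]: least fixpoint, start Z0 = Sat(a) = {s1, s2, s3, s6}, add states in Sat(a | b) with some successor in Z. Z1 = {s1, s2, s3, s5, s6}; fixed.
Sat(E[(a | b) U a]) = {s1, s2, s3, s5, s6}
E[a U E[(a | b) U a]]: least fixpoint, start Z0 = Sat(E[(a | b) U a]) = {s1, s2, s3, s5, s6}, add states in Sat(a) with some successor in Z. Already a fixed point.
Sat(E[a U E[(a | b) U a]]) = {s1, s2, s3, s5, s6}
|Sat(E[a U E[(a | b) U a]])| = |{s1, s2, s3, s5, s6}| = 5.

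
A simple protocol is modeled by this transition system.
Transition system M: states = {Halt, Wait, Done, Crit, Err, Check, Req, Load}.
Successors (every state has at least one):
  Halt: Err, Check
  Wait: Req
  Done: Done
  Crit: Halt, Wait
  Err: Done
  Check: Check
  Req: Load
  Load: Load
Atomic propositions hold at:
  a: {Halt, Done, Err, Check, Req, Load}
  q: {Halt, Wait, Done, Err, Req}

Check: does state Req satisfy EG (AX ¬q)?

Yes

Sat(¬q) = {Crit, Check, Load}
Sat(AX ¬q) = {s : every successor in {Crit, Check, Load}} = {Check, Req, Load}
EG (AX ¬q): greatest fixpoint, start Z0 = {Check, Req, Load}, keep only states in Sat with some successor in Z. Already a fixed point.
Sat(EG (AX ¬q)) = {Check, Req, Load}
Req ∈ Sat(EG (AX ¬q)) = {Check, Req, Load}, so the formula holds at Req.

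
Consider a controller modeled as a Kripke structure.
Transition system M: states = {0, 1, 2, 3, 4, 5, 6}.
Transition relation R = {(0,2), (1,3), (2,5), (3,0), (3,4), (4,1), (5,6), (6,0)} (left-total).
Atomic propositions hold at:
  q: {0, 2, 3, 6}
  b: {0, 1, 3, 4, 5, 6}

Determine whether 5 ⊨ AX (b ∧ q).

Sat(b ∧ q) = {0, 3, 6}
Sat(AX (b ∧ q)) = {s : every successor in {0, 3, 6}} = {1, 5, 6}
5 ∈ Sat(AX (b ∧ q)) = {1, 5, 6}, so the formula holds at 5.

Yes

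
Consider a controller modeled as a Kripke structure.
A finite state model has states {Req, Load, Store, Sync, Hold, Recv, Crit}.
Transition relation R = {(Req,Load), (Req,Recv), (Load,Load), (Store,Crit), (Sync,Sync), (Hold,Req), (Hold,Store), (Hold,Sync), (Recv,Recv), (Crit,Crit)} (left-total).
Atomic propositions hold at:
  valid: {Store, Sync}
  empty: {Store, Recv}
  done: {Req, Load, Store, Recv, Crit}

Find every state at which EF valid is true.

EF valid: least fixpoint, start Z0 = {Store, Sync}, add states with some successor in Z. Z1 = {Store, Sync, Hold}; fixed.
Sat(EF valid) = {Store, Sync, Hold}

{Store, Sync, Hold}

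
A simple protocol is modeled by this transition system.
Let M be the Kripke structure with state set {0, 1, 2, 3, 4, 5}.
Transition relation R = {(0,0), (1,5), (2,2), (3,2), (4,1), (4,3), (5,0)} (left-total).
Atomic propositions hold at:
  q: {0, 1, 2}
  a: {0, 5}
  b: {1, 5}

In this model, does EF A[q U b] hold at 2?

No

A[q U b]: least fixpoint, start Z0 = Sat(b) = {1, 5}, add states in Sat(q) with every successor in Z. Already a fixed point.
Sat(A[q U b]) = {1, 5}
EF A[q U b]: least fixpoint, start Z0 = {1, 5}, add states with some successor in Z. Z1 = {1, 4, 5}; fixed.
Sat(EF A[q U b]) = {1, 4, 5}
2 ∉ Sat(EF A[q U b]) = {1, 4, 5}, so the formula does not hold at 2.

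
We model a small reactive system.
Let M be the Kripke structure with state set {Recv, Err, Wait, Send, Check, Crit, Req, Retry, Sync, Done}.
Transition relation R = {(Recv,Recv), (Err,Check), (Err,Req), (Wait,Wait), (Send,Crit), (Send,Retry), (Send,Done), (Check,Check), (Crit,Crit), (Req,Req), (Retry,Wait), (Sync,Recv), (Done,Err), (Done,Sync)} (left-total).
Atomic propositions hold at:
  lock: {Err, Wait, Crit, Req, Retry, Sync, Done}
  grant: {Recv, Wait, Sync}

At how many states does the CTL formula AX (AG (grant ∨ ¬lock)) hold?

5

Sat(¬lock) = {Recv, Send, Check}
Sat(grant ∨ ¬lock) = {Recv, Wait, Send, Check, Sync}
AG (grant ∨ ¬lock): greatest fixpoint, start Z0 = {Recv, Wait, Send, Check, Sync}, keep only states in Sat with every successor in Z. Z1 = {Recv, Wait, Check, Sync}; fixed.
Sat(AG (grant ∨ ¬lock)) = {Recv, Wait, Check, Sync}
Sat(AX (AG (grant ∨ ¬lock))) = {s : every successor in {Recv, Wait, Check, Sync}} = {Recv, Wait, Check, Retry, Sync}
|Sat(AX (AG (grant ∨ ¬lock)))| = |{Recv, Wait, Check, Retry, Sync}| = 5.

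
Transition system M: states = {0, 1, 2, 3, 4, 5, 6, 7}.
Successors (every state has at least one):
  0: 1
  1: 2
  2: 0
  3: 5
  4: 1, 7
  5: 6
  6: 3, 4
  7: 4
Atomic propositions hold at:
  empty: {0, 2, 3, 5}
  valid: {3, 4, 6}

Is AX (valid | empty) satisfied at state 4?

Sat(valid | empty) = {0, 2, 3, 4, 5, 6}
Sat(AX (valid | empty)) = {s : every successor in {0, 2, 3, 4, 5, 6}} = {1, 2, 3, 5, 6, 7}
4 ∉ Sat(AX (valid | empty)) = {1, 2, 3, 5, 6, 7}, so the formula does not hold at 4.

No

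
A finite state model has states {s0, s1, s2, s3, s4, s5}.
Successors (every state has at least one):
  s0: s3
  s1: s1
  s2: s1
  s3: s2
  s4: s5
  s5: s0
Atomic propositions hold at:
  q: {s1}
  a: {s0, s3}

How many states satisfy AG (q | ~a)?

Sat(~a) = {s1, s2, s4, s5}
Sat(q | ~a) = {s1, s2, s4, s5}
AG (q | ~a): greatest fixpoint, start Z0 = {s1, s2, s4, s5}, keep only states in Sat with every successor in Z. Z1 = {s1, s2, s4}; Z2 = {s1, s2}; fixed.
Sat(AG (q | ~a)) = {s1, s2}
|Sat(AG (q | ~a))| = |{s1, s2}| = 2.

2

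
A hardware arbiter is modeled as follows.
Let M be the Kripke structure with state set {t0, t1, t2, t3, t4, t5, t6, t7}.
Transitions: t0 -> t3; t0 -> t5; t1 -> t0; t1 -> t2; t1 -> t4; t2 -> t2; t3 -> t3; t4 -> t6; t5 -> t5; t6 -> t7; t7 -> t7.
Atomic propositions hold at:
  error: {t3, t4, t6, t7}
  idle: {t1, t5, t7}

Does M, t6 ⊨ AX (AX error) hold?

Sat(AX error) = {s : every successor in {t3, t4, t6, t7}} = {t3, t4, t6, t7}
Sat(AX (AX error)) = {s : every successor in {t3, t4, t6, t7}} = {t3, t4, t6, t7}
t6 ∈ Sat(AX (AX error)) = {t3, t4, t6, t7}, so the formula holds at t6.

Yes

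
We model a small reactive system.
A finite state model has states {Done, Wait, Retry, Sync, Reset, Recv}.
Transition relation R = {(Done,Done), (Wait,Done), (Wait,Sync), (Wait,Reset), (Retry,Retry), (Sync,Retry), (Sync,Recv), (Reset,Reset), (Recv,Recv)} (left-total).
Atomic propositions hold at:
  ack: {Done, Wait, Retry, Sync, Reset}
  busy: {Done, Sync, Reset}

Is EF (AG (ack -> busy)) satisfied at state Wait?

Sat(ack -> busy) = {Done, Sync, Reset, Recv}
AG (ack -> busy): greatest fixpoint, start Z0 = {Done, Sync, Reset, Recv}, keep only states in Sat with every successor in Z. Z1 = {Done, Reset, Recv}; fixed.
Sat(AG (ack -> busy)) = {Done, Reset, Recv}
EF (AG (ack -> busy)): least fixpoint, start Z0 = {Done, Reset, Recv}, add states with some successor in Z. Z1 = {Done, Wait, Sync, Reset, Recv}; fixed.
Sat(EF (AG (ack -> busy))) = {Done, Wait, Sync, Reset, Recv}
Wait ∈ Sat(EF (AG (ack -> busy))) = {Done, Wait, Sync, Reset, Recv}, so the formula holds at Wait.

Yes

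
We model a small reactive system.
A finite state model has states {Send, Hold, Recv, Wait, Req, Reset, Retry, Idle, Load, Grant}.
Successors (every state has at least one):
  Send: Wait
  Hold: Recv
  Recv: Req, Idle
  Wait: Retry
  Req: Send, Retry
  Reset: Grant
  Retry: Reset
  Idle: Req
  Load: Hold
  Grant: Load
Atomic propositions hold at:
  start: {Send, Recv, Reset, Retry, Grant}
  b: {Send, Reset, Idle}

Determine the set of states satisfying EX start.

Sat(EX start) = {s : some successor in {Send, Recv, Reset, Retry, Grant}} = {Hold, Wait, Req, Reset, Retry}

{Hold, Wait, Req, Reset, Retry}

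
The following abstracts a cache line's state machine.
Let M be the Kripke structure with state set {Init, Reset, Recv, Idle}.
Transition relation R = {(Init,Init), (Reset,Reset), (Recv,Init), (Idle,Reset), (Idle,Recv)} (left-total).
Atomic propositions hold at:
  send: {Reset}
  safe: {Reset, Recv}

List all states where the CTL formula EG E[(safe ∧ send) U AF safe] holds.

Sat(safe ∧ send) = {Reset}
AF safe: least fixpoint, start Z0 = {Reset, Recv}, add states with every successor in Z. Z1 = {Reset, Recv, Idle}; fixed.
Sat(AF safe) = {Reset, Recv, Idle}
E[(safe ∧ send) U AF safe]: least fixpoint, start Z0 = Sat(AF safe) = {Reset, Recv, Idle}, add states in Sat(safe ∧ send) with some successor in Z. Already a fixed point.
Sat(E[(safe ∧ send) U AF safe]) = {Reset, Recv, Idle}
EG E[(safe ∧ send) U AF safe]: greatest fixpoint, start Z0 = {Reset, Recv, Idle}, keep only states in Sat with some successor in Z. Z1 = {Reset, Idle}; fixed.
Sat(EG E[(safe ∧ send) U AF safe]) = {Reset, Idle}

{Reset, Idle}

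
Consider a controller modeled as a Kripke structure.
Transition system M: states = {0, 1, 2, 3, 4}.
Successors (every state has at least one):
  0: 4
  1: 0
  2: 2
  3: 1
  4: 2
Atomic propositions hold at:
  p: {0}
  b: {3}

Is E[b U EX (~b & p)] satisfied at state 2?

No

Sat(~b) = {0, 1, 2, 4}
Sat(~b & p) = {0}
Sat(EX (~b & p)) = {s : some successor in {0}} = {1}
E[b U EX (~b & p)]: least fixpoint, start Z0 = Sat(EX (~b & p)) = {1}, add states in Sat(b) with some successor in Z. Z1 = {1, 3}; fixed.
Sat(E[b U EX (~b & p)]) = {1, 3}
2 ∉ Sat(E[b U EX (~b & p)]) = {1, 3}, so the formula does not hold at 2.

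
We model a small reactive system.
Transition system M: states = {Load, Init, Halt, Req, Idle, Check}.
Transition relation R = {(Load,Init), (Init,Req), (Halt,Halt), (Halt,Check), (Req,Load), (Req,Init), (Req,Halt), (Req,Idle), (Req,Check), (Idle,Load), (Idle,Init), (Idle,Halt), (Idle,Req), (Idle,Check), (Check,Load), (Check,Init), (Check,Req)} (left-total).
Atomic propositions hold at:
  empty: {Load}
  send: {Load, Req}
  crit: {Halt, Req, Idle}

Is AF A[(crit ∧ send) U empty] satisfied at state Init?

No

Sat(crit ∧ send) = {Req}
A[(crit ∧ send) U empty]: least fixpoint, start Z0 = Sat(empty) = {Load}, add states in Sat(crit ∧ send) with every successor in Z. Already a fixed point.
Sat(A[(crit ∧ send) U empty]) = {Load}
AF A[(crit ∧ send) U empty]: least fixpoint, start Z0 = {Load}, add states with every successor in Z. Already a fixed point.
Sat(AF A[(crit ∧ send) U empty]) = {Load}
Init ∉ Sat(AF A[(crit ∧ send) U empty]) = {Load}, so the formula does not hold at Init.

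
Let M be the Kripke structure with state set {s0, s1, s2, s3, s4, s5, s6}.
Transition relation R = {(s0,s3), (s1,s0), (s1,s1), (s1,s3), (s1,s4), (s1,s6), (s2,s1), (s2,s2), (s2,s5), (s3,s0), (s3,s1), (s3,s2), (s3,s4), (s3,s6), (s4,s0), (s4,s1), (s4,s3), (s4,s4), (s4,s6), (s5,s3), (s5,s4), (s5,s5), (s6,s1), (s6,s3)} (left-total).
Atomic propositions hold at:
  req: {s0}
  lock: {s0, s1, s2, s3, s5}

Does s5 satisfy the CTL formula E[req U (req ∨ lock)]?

Yes

Sat(req ∨ lock) = {s0, s1, s2, s3, s5}
E[req U (req ∨ lock)]: least fixpoint, start Z0 = Sat((req ∨ lock)) = {s0, s1, s2, s3, s5}, add states in Sat(req) with some successor in Z. Already a fixed point.
Sat(E[req U (req ∨ lock)]) = {s0, s1, s2, s3, s5}
s5 ∈ Sat(E[req U (req ∨ lock)]) = {s0, s1, s2, s3, s5}, so the formula holds at s5.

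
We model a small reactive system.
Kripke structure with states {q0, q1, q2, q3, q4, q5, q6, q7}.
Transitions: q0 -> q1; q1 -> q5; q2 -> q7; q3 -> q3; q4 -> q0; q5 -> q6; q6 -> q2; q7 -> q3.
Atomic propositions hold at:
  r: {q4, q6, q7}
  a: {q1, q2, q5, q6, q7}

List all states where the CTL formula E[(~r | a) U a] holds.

{q0, q1, q2, q5, q6, q7}

Sat(~r) = {q0, q1, q2, q3, q5}
Sat(~r | a) = {q0, q1, q2, q3, q5, q6, q7}
E[(~r | a) U a]: least fixpoint, start Z0 = Sat(a) = {q1, q2, q5, q6, q7}, add states in Sat(~r | a) with some successor in Z. Z1 = {q0, q1, q2, q5, q6, q7}; fixed.
Sat(E[(~r | a) U a]) = {q0, q1, q2, q5, q6, q7}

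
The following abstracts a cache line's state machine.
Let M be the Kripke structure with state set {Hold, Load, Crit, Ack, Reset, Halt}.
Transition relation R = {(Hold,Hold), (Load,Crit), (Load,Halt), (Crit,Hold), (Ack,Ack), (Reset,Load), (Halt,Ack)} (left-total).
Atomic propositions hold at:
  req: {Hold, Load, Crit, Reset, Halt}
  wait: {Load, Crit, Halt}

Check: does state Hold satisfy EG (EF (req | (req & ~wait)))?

Yes

Sat(~wait) = {Hold, Ack, Reset}
Sat(req & ~wait) = {Hold, Reset}
Sat(req | (req & ~wait)) = {Hold, Load, Crit, Reset, Halt}
EF (req | (req & ~wait)): least fixpoint, start Z0 = {Hold, Load, Crit, Reset, Halt}, add states with some successor in Z. Already a fixed point.
Sat(EF (req | (req & ~wait))) = {Hold, Load, Crit, Reset, Halt}
EG (EF (req | (req & ~wait))): greatest fixpoint, start Z0 = {Hold, Load, Crit, Reset, Halt}, keep only states in Sat with some successor in Z. Z1 = {Hold, Load, Crit, Reset}; fixed.
Sat(EG (EF (req | (req & ~wait)))) = {Hold, Load, Crit, Reset}
Hold ∈ Sat(EG (EF (req | (req & ~wait)))) = {Hold, Load, Crit, Reset}, so the formula holds at Hold.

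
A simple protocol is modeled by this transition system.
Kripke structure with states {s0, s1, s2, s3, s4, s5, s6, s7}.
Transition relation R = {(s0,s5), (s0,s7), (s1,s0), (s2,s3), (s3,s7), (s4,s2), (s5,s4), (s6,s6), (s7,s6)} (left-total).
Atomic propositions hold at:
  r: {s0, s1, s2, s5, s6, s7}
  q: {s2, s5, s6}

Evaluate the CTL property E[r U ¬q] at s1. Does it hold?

Sat(¬q) = {s0, s1, s3, s4, s7}
E[r U ¬q]: least fixpoint, start Z0 = Sat(¬q) = {s0, s1, s3, s4, s7}, add states in Sat(r) with some successor in Z. Z1 = {s0, s1, s2, s3, s4, s5, s7}; fixed.
Sat(E[r U ¬q]) = {s0, s1, s2, s3, s4, s5, s7}
s1 ∈ Sat(E[r U ¬q]) = {s0, s1, s2, s3, s4, s5, s7}, so the formula holds at s1.

Yes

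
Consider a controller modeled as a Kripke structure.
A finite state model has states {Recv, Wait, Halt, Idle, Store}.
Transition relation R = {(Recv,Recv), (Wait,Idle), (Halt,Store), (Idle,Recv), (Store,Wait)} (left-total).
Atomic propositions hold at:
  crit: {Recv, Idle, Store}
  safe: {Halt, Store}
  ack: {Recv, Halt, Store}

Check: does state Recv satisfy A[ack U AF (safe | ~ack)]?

No

Sat(~ack) = {Wait, Idle}
Sat(safe | ~ack) = {Wait, Halt, Idle, Store}
AF (safe | ~ack): least fixpoint, start Z0 = {Wait, Halt, Idle, Store}, add states with every successor in Z. Already a fixed point.
Sat(AF (safe | ~ack)) = {Wait, Halt, Idle, Store}
A[ack U AF (safe | ~ack)]: least fixpoint, start Z0 = Sat(AF (safe | ~ack)) = {Wait, Halt, Idle, Store}, add states in Sat(ack) with every successor in Z. Already a fixed point.
Sat(A[ack U AF (safe | ~ack)]) = {Wait, Halt, Idle, Store}
Recv ∉ Sat(A[ack U AF (safe | ~ack)]) = {Wait, Halt, Idle, Store}, so the formula does not hold at Recv.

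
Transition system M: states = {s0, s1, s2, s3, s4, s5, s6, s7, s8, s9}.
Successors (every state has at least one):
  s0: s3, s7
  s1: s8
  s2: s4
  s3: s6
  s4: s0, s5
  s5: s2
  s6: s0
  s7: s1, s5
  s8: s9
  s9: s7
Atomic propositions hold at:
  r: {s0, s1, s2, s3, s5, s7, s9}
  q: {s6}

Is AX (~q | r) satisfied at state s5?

Sat(~q) = {s0, s1, s2, s3, s4, s5, s7, s8, s9}
Sat(~q | r) = {s0, s1, s2, s3, s4, s5, s7, s8, s9}
Sat(AX (~q | r)) = {s : every successor in {s0, s1, s2, s3, s4, s5, s7, s8, s9}} = {s0, s1, s2, s4, s5, s6, s7, s8, s9}
s5 ∈ Sat(AX (~q | r)) = {s0, s1, s2, s4, s5, s6, s7, s8, s9}, so the formula holds at s5.

Yes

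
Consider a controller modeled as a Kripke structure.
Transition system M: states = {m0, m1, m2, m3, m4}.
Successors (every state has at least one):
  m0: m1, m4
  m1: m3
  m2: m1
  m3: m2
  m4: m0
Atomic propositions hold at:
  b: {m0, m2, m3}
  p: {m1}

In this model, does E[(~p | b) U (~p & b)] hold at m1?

Sat(~p) = {m0, m2, m3, m4}
Sat(~p | b) = {m0, m2, m3, m4}
Sat(~p & b) = {m0, m2, m3}
E[(~p | b) U (~p & b)]: least fixpoint, start Z0 = Sat((~p & b)) = {m0, m2, m3}, add states in Sat(~p | b) with some successor in Z. Z1 = {m0, m2, m3, m4}; fixed.
Sat(E[(~p | b) U (~p & b)]) = {m0, m2, m3, m4}
m1 ∉ Sat(E[(~p | b) U (~p & b)]) = {m0, m2, m3, m4}, so the formula does not hold at m1.

No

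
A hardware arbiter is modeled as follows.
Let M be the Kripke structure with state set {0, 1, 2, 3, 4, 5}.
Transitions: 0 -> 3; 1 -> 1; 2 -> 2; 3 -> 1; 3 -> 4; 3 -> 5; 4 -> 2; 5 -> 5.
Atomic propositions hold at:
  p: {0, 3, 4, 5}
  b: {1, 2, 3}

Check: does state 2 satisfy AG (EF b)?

EF b: least fixpoint, start Z0 = {1, 2, 3}, add states with some successor in Z. Z1 = {0, 1, 2, 3, 4}; fixed.
Sat(EF b) = {0, 1, 2, 3, 4}
AG (EF b): greatest fixpoint, start Z0 = {0, 1, 2, 3, 4}, keep only states in Sat with every successor in Z. Z1 = {0, 1, 2, 4}; Z2 = {1, 2, 4}; fixed.
Sat(AG (EF b)) = {1, 2, 4}
2 ∈ Sat(AG (EF b)) = {1, 2, 4}, so the formula holds at 2.

Yes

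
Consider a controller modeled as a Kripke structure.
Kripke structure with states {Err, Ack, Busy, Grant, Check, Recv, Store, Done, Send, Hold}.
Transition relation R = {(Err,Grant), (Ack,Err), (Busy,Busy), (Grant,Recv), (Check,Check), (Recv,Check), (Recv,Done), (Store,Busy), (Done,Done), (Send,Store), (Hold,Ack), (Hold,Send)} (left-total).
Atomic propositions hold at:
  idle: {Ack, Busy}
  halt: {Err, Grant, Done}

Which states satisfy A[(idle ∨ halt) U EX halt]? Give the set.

{Err, Ack, Grant, Recv, Done}

Sat(idle ∨ halt) = {Err, Ack, Busy, Grant, Done}
Sat(EX halt) = {s : some successor in {Err, Grant, Done}} = {Err, Ack, Recv, Done}
A[(idle ∨ halt) U EX halt]: least fixpoint, start Z0 = Sat(EX halt) = {Err, Ack, Recv, Done}, add states in Sat(idle ∨ halt) with every successor in Z. Z1 = {Err, Ack, Grant, Recv, Done}; fixed.
Sat(A[(idle ∨ halt) U EX halt]) = {Err, Ack, Grant, Recv, Done}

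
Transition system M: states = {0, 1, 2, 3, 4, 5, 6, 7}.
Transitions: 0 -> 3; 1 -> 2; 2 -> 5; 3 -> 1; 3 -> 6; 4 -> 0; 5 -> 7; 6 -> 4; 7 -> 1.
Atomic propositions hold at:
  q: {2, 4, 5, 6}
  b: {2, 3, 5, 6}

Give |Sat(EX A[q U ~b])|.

7

Sat(~b) = {0, 1, 4, 7}
A[q U ~b]: least fixpoint, start Z0 = Sat(~b) = {0, 1, 4, 7}, add states in Sat(q) with every successor in Z. Z1 = {0, 1, 4, 5, 6, 7}; Z2 = {0, 1, 2, 4, 5, 6, 7}; fixed.
Sat(A[q U ~b]) = {0, 1, 2, 4, 5, 6, 7}
Sat(EX A[q U ~b]) = {s : some successor in {0, 1, 2, 4, 5, 6, 7}} = {1, 2, 3, 4, 5, 6, 7}
|Sat(EX A[q U ~b])| = |{1, 2, 3, 4, 5, 6, 7}| = 7.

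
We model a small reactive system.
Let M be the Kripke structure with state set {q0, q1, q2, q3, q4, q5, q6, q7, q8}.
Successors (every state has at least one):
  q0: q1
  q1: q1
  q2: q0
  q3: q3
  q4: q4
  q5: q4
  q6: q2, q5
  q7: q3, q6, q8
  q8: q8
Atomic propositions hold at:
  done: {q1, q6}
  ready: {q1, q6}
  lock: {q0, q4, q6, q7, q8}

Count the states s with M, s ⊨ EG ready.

EG ready: greatest fixpoint, start Z0 = {q1, q6}, keep only states in Sat with some successor in Z. Z1 = {q1}; fixed.
Sat(EG ready) = {q1}
|Sat(EG ready)| = |{q1}| = 1.

1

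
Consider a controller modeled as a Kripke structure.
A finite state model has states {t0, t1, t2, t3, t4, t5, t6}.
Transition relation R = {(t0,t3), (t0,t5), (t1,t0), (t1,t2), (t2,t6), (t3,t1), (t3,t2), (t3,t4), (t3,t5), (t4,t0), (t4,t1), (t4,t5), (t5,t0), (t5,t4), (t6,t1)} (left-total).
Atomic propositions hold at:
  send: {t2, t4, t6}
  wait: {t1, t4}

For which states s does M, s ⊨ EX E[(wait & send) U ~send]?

Sat(wait & send) = {t4}
Sat(~send) = {t0, t1, t3, t5}
E[(wait & send) U ~send]: least fixpoint, start Z0 = Sat(~send) = {t0, t1, t3, t5}, add states in Sat(wait & send) with some successor in Z. Z1 = {t0, t1, t3, t4, t5}; fixed.
Sat(E[(wait & send) U ~send]) = {t0, t1, t3, t4, t5}
Sat(EX E[(wait & send) U ~send]) = {s : some successor in {t0, t1, t3, t4, t5}} = {t0, t1, t3, t4, t5, t6}

{t0, t1, t3, t4, t5, t6}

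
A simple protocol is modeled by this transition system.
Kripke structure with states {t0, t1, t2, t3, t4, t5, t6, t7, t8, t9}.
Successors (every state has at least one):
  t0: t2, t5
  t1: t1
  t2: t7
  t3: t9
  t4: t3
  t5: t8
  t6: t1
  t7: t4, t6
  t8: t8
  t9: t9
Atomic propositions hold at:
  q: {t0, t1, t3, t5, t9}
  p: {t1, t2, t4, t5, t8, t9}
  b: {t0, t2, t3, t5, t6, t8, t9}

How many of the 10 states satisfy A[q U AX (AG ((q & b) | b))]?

Sat(q & b) = {t0, t3, t5, t9}
Sat((q & b) | b) = {t0, t2, t3, t5, t6, t8, t9}
AG ((q & b) | b): greatest fixpoint, start Z0 = {t0, t2, t3, t5, t6, t8, t9}, keep only states in Sat with every successor in Z. Z1 = {t0, t3, t5, t8, t9}; Z2 = {t3, t5, t8, t9}; fixed.
Sat(AG ((q & b) | b)) = {t3, t5, t8, t9}
Sat(AX (AG ((q & b) | b))) = {s : every successor in {t3, t5, t8, t9}} = {t3, t4, t5, t8, t9}
A[q U AX (AG ((q & b) | b))]: least fixpoint, start Z0 = Sat(AX (AG ((q & b) | b))) = {t3, t4, t5, t8, t9}, add states in Sat(q) with every successor in Z. Already a fixed point.
Sat(A[q U AX (AG ((q & b) | b))]) = {t3, t4, t5, t8, t9}
|Sat(A[q U AX (AG ((q & b) | b))])| = |{t3, t4, t5, t8, t9}| = 5.

5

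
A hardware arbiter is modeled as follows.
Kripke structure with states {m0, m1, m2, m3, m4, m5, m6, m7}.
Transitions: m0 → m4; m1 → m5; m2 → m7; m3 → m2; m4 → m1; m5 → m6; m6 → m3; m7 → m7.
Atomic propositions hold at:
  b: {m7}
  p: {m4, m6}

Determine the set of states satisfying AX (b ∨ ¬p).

Sat(¬p) = {m0, m1, m2, m3, m5, m7}
Sat(b ∨ ¬p) = {m0, m1, m2, m3, m5, m7}
Sat(AX (b ∨ ¬p)) = {s : every successor in {m0, m1, m2, m3, m5, m7}} = {m1, m2, m3, m4, m6, m7}

{m1, m2, m3, m4, m6, m7}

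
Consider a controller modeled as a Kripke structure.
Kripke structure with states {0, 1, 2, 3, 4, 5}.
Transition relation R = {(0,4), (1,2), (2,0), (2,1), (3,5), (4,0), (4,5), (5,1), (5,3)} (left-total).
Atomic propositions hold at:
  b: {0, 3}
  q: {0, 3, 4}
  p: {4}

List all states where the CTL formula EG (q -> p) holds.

{1, 2, 4, 5}

Sat(q -> p) = {1, 2, 4, 5}
EG (q -> p): greatest fixpoint, start Z0 = {1, 2, 4, 5}, keep only states in Sat with some successor in Z. Already a fixed point.
Sat(EG (q -> p)) = {1, 2, 4, 5}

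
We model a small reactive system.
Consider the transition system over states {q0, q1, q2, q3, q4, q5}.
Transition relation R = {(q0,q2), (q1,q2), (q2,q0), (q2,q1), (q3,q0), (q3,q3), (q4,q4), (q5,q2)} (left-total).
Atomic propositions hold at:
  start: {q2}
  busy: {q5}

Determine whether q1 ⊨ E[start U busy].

E[start U busy]: least fixpoint, start Z0 = Sat(busy) = {q5}, add states in Sat(start) with some successor in Z. Already a fixed point.
Sat(E[start U busy]) = {q5}
q1 ∉ Sat(E[start U busy]) = {q5}, so the formula does not hold at q1.

No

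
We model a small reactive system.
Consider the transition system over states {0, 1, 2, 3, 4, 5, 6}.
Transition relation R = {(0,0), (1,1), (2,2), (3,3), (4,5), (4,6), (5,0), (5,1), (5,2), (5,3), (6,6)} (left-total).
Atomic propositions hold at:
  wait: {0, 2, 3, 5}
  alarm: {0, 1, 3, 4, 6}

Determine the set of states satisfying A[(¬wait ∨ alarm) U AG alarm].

Sat(¬wait) = {1, 4, 6}
Sat(¬wait ∨ alarm) = {0, 1, 3, 4, 6}
AG alarm: greatest fixpoint, start Z0 = {0, 1, 3, 4, 6}, keep only states in Sat with every successor in Z. Z1 = {0, 1, 3, 6}; fixed.
Sat(AG alarm) = {0, 1, 3, 6}
A[(¬wait ∨ alarm) U AG alarm]: least fixpoint, start Z0 = Sat(AG alarm) = {0, 1, 3, 6}, add states in Sat(¬wait ∨ alarm) with every successor in Z. Already a fixed point.
Sat(A[(¬wait ∨ alarm) U AG alarm]) = {0, 1, 3, 6}

{0, 1, 3, 6}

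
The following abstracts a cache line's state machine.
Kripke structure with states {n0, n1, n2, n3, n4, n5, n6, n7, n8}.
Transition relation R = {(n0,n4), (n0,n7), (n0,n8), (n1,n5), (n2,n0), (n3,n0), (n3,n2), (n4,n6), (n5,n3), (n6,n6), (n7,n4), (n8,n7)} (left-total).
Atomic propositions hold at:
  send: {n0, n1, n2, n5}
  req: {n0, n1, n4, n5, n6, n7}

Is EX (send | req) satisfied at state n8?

Sat(send | req) = {n0, n1, n2, n4, n5, n6, n7}
Sat(EX (send | req)) = {s : some successor in {n0, n1, n2, n4, n5, n6, n7}} = {n0, n1, n2, n3, n4, n6, n7, n8}
n8 ∈ Sat(EX (send | req)) = {n0, n1, n2, n3, n4, n6, n7, n8}, so the formula holds at n8.

Yes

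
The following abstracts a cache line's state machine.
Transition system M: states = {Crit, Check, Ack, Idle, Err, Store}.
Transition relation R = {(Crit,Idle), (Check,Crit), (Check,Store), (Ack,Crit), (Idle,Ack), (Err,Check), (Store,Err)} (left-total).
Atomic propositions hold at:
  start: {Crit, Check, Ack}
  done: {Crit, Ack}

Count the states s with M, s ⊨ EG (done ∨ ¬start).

3

Sat(¬start) = {Idle, Err, Store}
Sat(done ∨ ¬start) = {Crit, Ack, Idle, Err, Store}
EG (done ∨ ¬start): greatest fixpoint, start Z0 = {Crit, Ack, Idle, Err, Store}, keep only states in Sat with some successor in Z. Z1 = {Crit, Ack, Idle, Store}; Z2 = {Crit, Ack, Idle}; fixed.
Sat(EG (done ∨ ¬start)) = {Crit, Ack, Idle}
|Sat(EG (done ∨ ¬start))| = |{Crit, Ack, Idle}| = 3.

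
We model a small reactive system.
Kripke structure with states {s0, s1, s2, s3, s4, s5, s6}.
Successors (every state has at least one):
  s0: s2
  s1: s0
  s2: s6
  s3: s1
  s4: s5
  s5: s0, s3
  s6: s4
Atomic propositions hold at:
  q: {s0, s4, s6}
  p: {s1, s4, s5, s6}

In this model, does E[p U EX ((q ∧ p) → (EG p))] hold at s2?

No

Sat(q ∧ p) = {s4, s6}
EG p: greatest fixpoint, start Z0 = {s1, s4, s5, s6}, keep only states in Sat with some successor in Z. Z1 = {s4, s6}; Z2 = {s6}; Z3 = ∅; fixed.
Sat(EG p) = ∅
Sat((q ∧ p) → (EG p)) = {s0, s1, s2, s3, s5}
Sat(EX ((q ∧ p) → (EG p))) = {s : some successor in {s0, s1, s2, s3, s5}} = {s0, s1, s3, s4, s5}
E[p U EX ((q ∧ p) → (EG p))]: least fixpoint, start Z0 = Sat(EX ((q ∧ p) → (EG p))) = {s0, s1, s3, s4, s5}, add states in Sat(p) with some successor in Z. Z1 = {s0, s1, s3, s4, s5, s6}; fixed.
Sat(E[p U EX ((q ∧ p) → (EG p))]) = {s0, s1, s3, s4, s5, s6}
s2 ∉ Sat(E[p U EX ((q ∧ p) → (EG p))]) = {s0, s1, s3, s4, s5, s6}, so the formula does not hold at s2.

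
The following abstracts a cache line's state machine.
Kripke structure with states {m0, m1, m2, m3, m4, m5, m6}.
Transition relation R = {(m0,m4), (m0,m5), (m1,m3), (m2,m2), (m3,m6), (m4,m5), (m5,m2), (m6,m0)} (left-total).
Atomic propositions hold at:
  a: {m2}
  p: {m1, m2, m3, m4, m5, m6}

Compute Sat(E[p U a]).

{m2, m4, m5}

E[p U a]: least fixpoint, start Z0 = Sat(a) = {m2}, add states in Sat(p) with some successor in Z. Z1 = {m2, m5}; Z2 = {m2, m4, m5}; fixed.
Sat(E[p U a]) = {m2, m4, m5}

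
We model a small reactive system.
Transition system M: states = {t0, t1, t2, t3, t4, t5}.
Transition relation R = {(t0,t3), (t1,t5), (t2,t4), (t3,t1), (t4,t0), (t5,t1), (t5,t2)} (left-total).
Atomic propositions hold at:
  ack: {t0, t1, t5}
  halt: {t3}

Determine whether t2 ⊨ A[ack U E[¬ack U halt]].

Sat(¬ack) = {t2, t3, t4}
E[¬ack U halt]: least fixpoint, start Z0 = Sat(halt) = {t3}, add states in Sat(¬ack) with some successor in Z. Already a fixed point.
Sat(E[¬ack U halt]) = {t3}
A[ack U E[¬ack U halt]]: least fixpoint, start Z0 = Sat(E[¬ack U halt]) = {t3}, add states in Sat(ack) with every successor in Z. Z1 = {t0, t3}; fixed.
Sat(A[ack U E[¬ack U halt]]) = {t0, t3}
t2 ∉ Sat(A[ack U E[¬ack U halt]]) = {t0, t3}, so the formula does not hold at t2.

No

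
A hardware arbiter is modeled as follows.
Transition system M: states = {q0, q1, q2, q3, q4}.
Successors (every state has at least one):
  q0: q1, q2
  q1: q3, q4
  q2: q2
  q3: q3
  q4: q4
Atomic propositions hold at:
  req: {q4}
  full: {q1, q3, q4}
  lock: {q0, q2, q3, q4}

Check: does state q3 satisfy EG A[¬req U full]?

Yes

Sat(¬req) = {q0, q1, q2, q3}
A[¬req U full]: least fixpoint, start Z0 = Sat(full) = {q1, q3, q4}, add states in Sat(¬req) with every successor in Z. Already a fixed point.
Sat(A[¬req U full]) = {q1, q3, q4}
EG A[¬req U full]: greatest fixpoint, start Z0 = {q1, q3, q4}, keep only states in Sat with some successor in Z. Already a fixed point.
Sat(EG A[¬req U full]) = {q1, q3, q4}
q3 ∈ Sat(EG A[¬req U full]) = {q1, q3, q4}, so the formula holds at q3.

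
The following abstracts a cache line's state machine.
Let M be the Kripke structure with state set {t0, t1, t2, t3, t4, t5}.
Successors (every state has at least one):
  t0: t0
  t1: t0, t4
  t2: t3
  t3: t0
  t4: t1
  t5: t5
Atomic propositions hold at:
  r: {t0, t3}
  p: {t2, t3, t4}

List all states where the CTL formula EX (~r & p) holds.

{t1}

Sat(~r) = {t1, t2, t4, t5}
Sat(~r & p) = {t2, t4}
Sat(EX (~r & p)) = {s : some successor in {t2, t4}} = {t1}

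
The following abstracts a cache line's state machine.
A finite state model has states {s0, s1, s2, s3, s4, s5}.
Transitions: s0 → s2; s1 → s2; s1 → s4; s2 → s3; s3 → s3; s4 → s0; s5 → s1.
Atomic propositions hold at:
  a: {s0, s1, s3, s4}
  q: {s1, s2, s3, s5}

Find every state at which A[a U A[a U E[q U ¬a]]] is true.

{s0, s1, s2, s4, s5}

Sat(¬a) = {s2, s5}
E[q U ¬a]: least fixpoint, start Z0 = Sat(¬a) = {s2, s5}, add states in Sat(q) with some successor in Z. Z1 = {s1, s2, s5}; fixed.
Sat(E[q U ¬a]) = {s1, s2, s5}
A[a U E[q U ¬a]]: least fixpoint, start Z0 = Sat(E[q U ¬a]) = {s1, s2, s5}, add states in Sat(a) with every successor in Z. Z1 = {s0, s1, s2, s5}; Z2 = {s0, s1, s2, s4, s5}; fixed.
Sat(A[a U E[q U ¬a]]) = {s0, s1, s2, s4, s5}
A[a U A[a U E[q U ¬a]]]: least fixpoint, start Z0 = Sat(A[a U E[q U ¬a]]) = {s0, s1, s2, s4, s5}, add states in Sat(a) with every successor in Z. Already a fixed point.
Sat(A[a U A[a U E[q U ¬a]]]) = {s0, s1, s2, s4, s5}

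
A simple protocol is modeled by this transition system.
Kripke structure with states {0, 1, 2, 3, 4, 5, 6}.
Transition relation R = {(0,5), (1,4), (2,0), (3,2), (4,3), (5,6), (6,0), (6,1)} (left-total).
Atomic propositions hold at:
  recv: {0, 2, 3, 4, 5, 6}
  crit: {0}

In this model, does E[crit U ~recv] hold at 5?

Sat(~recv) = {1}
E[crit U ~recv]: least fixpoint, start Z0 = Sat(~recv) = {1}, add states in Sat(crit) with some successor in Z. Already a fixed point.
Sat(E[crit U ~recv]) = {1}
5 ∉ Sat(E[crit U ~recv]) = {1}, so the formula does not hold at 5.

No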